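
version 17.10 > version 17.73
False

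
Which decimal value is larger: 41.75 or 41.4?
41.75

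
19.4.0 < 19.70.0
True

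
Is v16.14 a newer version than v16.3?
Yes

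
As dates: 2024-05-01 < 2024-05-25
True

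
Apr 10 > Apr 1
True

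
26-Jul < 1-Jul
False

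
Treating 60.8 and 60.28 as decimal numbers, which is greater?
60.8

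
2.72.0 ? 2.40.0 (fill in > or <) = >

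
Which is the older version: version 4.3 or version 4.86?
version 4.3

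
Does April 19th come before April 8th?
No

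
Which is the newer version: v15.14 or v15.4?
v15.14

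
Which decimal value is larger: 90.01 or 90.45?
90.45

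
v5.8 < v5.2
False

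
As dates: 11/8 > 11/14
False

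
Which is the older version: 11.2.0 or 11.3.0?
11.2.0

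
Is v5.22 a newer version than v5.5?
Yes. Version numbers are compared segment by segment as integers, not as decimals: minor version 22 > 5, so v5.22 > v5.5 (even though the decimal 5.22 < 5.5).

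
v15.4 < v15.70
True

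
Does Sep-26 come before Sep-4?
No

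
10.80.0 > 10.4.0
True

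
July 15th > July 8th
True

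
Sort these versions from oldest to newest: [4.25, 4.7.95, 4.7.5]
[4.7.5, 4.7.95, 4.25]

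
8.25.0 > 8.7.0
True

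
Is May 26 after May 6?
Yes. Day 26 comes after day 6 in May — this is a date comparison, not a decimal one (the decimal 5.26 would be smaller than 5.6).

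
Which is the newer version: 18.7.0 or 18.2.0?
18.7.0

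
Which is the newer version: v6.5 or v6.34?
v6.34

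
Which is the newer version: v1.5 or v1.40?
v1.40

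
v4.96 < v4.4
False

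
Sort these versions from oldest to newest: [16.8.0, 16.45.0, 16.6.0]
[16.6.0, 16.8.0, 16.45.0]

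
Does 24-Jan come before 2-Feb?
Yes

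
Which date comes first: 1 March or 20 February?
20 February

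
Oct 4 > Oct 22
False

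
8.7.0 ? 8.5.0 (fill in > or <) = >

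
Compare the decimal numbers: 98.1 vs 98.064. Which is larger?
98.1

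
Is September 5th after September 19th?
No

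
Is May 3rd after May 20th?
No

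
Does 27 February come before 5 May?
Yes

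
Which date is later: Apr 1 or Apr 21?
Apr 21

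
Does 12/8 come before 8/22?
No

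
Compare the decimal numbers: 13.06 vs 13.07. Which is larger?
13.07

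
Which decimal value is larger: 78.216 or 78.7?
78.7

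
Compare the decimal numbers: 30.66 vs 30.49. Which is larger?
30.66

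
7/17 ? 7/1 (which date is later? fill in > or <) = >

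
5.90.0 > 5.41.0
True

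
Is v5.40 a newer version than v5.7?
Yes. Version numbers are compared segment by segment as integers, not as decimals: minor version 40 > 7, so v5.40 > v5.7 (even though the decimal 5.40 < 5.7).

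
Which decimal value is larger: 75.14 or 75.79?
75.79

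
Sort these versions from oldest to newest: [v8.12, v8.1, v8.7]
[v8.1, v8.7, v8.12]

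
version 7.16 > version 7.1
True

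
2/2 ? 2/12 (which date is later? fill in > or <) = <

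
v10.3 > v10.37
False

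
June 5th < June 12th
True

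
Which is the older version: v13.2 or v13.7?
v13.2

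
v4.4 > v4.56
False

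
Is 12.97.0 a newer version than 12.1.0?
Yes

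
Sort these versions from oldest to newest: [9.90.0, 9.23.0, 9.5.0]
[9.5.0, 9.23.0, 9.90.0]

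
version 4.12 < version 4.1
False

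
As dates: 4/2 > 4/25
False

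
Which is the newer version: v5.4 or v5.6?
v5.6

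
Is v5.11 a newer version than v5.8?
Yes. Version numbers are compared segment by segment as integers, not as decimals: minor version 11 > 8, so v5.11 > v5.8 (even though the decimal 5.11 < 5.8).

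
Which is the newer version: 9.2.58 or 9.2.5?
9.2.58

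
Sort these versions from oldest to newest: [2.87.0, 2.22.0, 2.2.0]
[2.2.0, 2.22.0, 2.87.0]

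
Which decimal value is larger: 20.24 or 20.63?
20.63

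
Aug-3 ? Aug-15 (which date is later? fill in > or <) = <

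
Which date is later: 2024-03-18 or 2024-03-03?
2024-03-18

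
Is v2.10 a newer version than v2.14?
No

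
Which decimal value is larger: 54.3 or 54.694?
54.694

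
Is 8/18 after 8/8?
Yes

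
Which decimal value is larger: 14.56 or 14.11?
14.56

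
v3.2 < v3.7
True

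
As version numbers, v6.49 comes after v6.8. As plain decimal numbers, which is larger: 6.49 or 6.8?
6.8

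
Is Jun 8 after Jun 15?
No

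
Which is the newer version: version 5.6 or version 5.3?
version 5.6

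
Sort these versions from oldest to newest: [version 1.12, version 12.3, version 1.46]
[version 1.12, version 1.46, version 12.3]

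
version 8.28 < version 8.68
True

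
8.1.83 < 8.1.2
False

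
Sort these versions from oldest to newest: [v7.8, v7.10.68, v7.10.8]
[v7.8, v7.10.8, v7.10.68]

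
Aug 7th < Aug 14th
True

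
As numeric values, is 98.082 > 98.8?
False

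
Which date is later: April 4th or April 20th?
April 20th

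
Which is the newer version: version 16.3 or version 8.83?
version 16.3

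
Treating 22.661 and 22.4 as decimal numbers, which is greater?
22.661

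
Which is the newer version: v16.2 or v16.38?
v16.38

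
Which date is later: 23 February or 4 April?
4 April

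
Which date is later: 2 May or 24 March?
2 May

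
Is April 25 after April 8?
Yes. Day 25 comes after day 8 in April — this is a date comparison, not a decimal one (the decimal 4.25 would be smaller than 4.8).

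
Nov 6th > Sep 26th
True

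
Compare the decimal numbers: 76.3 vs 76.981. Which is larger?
76.981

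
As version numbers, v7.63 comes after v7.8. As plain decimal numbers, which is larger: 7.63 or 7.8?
7.8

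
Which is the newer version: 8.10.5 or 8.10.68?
8.10.68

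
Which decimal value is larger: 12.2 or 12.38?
12.38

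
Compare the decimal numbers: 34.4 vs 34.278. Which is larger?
34.4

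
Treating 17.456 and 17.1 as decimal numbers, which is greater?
17.456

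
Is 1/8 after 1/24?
No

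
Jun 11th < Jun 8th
False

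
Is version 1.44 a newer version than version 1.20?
Yes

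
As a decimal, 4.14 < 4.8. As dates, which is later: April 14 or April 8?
April 14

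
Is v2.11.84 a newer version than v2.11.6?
Yes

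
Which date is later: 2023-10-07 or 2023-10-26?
2023-10-26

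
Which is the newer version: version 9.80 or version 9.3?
version 9.80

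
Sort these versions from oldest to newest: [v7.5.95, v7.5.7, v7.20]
[v7.5.7, v7.5.95, v7.20]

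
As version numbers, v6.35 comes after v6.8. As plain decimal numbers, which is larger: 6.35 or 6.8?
6.8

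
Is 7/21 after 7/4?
Yes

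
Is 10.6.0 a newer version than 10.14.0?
No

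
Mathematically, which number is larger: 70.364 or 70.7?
70.7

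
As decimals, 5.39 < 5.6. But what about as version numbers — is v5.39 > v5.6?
True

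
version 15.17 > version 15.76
False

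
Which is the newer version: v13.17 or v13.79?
v13.79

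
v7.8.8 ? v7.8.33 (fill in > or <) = <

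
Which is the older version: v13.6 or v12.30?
v12.30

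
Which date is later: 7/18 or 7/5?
7/18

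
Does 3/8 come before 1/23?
No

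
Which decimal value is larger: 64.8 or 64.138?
64.8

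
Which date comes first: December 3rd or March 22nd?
March 22nd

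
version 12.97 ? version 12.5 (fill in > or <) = >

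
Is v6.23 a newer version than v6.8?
Yes. Version numbers are compared segment by segment as integers, not as decimals: minor version 23 > 8, so v6.23 > v6.8 (even though the decimal 6.23 < 6.8).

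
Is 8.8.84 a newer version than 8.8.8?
Yes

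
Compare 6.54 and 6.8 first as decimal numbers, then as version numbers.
As decimals: 6.54 < 6.8. As versions: v6.54 > v6.8 (minor version 54 > 8).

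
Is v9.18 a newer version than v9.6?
Yes. Version numbers are compared segment by segment as integers, not as decimals: minor version 18 > 6, so v9.18 > v9.6 (even though the decimal 9.18 < 9.6).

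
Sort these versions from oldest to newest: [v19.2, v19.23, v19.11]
[v19.2, v19.11, v19.23]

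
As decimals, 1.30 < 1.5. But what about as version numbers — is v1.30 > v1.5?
True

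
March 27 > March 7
True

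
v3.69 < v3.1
False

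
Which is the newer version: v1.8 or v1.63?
v1.63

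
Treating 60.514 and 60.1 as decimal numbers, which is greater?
60.514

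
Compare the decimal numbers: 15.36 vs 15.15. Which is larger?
15.36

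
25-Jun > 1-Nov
False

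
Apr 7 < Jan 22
False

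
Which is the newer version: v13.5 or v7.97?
v13.5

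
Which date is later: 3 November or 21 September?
3 November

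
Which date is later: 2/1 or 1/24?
2/1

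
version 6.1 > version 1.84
True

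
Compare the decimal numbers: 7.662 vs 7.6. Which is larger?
7.662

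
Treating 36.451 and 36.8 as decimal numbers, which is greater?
36.8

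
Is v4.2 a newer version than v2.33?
Yes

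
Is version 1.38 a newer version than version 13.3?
No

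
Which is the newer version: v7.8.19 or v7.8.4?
v7.8.19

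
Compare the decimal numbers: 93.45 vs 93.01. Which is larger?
93.45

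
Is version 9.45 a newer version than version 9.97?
No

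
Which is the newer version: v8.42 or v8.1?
v8.42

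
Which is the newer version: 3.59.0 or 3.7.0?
3.59.0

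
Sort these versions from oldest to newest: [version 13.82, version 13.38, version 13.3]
[version 13.3, version 13.38, version 13.82]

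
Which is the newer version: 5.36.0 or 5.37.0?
5.37.0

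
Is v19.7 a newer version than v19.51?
No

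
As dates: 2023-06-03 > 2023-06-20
False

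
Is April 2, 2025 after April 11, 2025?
No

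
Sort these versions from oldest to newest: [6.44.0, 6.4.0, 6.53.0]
[6.4.0, 6.44.0, 6.53.0]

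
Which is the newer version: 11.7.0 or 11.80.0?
11.80.0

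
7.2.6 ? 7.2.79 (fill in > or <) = <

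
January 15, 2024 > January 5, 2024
True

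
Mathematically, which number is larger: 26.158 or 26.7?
26.7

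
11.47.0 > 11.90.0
False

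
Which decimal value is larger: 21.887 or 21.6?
21.887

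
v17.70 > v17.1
True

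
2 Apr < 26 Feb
False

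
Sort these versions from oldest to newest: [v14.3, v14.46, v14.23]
[v14.3, v14.23, v14.46]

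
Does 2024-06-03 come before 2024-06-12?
Yes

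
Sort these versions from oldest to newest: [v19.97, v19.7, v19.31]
[v19.7, v19.31, v19.97]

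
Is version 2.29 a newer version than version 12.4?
No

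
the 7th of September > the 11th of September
False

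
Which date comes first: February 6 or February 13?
February 6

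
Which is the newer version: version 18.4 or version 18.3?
version 18.4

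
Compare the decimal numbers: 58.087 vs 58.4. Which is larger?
58.4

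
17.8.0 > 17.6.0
True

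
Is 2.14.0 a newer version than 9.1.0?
No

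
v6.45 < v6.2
False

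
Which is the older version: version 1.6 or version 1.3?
version 1.3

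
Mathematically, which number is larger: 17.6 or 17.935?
17.935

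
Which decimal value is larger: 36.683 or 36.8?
36.8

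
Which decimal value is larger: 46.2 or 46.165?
46.2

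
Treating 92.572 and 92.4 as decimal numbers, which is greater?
92.572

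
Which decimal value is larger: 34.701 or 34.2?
34.701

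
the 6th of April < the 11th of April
True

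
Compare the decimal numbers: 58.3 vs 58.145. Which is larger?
58.3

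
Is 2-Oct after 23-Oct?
No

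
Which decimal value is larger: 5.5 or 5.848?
5.848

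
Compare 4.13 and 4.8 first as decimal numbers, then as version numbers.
As decimals: 4.13 < 4.8. As versions: v4.13 > v4.8 (minor version 13 > 8).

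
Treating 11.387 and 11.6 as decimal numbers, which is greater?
11.6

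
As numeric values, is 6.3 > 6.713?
False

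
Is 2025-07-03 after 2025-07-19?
No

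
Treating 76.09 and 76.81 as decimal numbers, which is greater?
76.81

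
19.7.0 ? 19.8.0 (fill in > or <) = <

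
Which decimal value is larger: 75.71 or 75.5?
75.71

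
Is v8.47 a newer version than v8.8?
Yes. Version numbers are compared segment by segment as integers, not as decimals: minor version 47 > 8, so v8.47 > v8.8 (even though the decimal 8.47 < 8.8).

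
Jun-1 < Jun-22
True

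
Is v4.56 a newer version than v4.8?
Yes. Version numbers are compared segment by segment as integers, not as decimals: minor version 56 > 8, so v4.56 > v4.8 (even though the decimal 4.56 < 4.8).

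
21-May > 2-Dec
False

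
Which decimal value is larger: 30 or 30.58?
30.58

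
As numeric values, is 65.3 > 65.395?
False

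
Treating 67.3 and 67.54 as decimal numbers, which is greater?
67.54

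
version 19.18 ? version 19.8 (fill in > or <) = >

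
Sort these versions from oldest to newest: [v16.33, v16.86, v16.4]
[v16.4, v16.33, v16.86]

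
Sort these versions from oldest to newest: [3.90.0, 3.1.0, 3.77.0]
[3.1.0, 3.77.0, 3.90.0]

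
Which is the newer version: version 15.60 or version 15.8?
version 15.60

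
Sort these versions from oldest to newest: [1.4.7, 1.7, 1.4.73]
[1.4.7, 1.4.73, 1.7]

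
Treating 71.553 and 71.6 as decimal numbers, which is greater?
71.6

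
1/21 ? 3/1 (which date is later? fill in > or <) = <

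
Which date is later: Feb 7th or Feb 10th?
Feb 10th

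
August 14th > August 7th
True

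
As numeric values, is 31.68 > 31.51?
True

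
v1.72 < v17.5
True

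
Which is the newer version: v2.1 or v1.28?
v2.1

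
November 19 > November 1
True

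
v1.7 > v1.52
False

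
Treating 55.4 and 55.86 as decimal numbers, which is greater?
55.86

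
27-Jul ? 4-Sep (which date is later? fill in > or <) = <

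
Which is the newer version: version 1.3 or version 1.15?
version 1.15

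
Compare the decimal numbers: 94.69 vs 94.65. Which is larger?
94.69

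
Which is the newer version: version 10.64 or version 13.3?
version 13.3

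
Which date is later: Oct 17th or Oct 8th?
Oct 17th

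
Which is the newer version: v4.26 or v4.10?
v4.26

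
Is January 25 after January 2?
Yes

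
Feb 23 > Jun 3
False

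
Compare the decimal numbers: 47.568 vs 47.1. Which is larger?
47.568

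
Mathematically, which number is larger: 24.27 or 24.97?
24.97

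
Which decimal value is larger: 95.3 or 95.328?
95.328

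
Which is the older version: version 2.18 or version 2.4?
version 2.4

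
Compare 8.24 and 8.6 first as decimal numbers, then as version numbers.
As decimals: 8.24 < 8.6. As versions: v8.24 > v8.6 (minor version 24 > 6).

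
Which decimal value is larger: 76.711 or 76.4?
76.711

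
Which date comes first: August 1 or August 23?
August 1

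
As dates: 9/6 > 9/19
False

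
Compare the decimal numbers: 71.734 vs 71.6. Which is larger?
71.734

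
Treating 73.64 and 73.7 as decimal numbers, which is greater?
73.7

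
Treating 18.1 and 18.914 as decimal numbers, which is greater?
18.914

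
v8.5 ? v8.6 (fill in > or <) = <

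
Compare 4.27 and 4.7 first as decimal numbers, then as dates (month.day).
As decimals: 4.27 < 4.7. As dates: 4/27 is later than 4/7 (day 27 > day 7).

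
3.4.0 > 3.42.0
False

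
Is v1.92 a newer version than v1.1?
Yes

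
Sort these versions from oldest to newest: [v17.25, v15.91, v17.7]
[v15.91, v17.7, v17.25]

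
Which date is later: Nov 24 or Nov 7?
Nov 24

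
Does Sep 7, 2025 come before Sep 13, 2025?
Yes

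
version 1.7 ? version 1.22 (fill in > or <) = <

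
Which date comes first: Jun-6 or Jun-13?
Jun-6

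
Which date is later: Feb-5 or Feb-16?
Feb-16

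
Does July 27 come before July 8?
No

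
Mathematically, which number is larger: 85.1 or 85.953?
85.953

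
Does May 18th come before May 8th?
No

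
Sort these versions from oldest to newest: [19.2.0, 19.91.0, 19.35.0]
[19.2.0, 19.35.0, 19.91.0]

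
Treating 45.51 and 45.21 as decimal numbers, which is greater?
45.51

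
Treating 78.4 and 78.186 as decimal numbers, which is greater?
78.4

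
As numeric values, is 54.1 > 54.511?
False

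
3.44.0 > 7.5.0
False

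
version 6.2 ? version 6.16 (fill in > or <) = <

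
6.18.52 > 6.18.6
True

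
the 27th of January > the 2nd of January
True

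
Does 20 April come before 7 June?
Yes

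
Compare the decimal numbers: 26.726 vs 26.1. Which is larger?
26.726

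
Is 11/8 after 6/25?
Yes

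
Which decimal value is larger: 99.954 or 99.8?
99.954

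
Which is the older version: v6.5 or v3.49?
v3.49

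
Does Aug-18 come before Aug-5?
No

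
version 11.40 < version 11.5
False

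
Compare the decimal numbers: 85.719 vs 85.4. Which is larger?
85.719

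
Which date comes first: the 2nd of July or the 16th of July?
the 2nd of July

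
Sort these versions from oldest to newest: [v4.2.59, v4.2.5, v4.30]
[v4.2.5, v4.2.59, v4.30]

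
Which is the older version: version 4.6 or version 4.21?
version 4.6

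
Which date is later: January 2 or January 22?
January 22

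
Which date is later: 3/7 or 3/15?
3/15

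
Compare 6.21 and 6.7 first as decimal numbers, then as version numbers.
As decimals: 6.21 < 6.7. As versions: v6.21 > v6.7 (minor version 21 > 7).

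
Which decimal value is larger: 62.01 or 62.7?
62.7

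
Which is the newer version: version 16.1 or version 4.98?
version 16.1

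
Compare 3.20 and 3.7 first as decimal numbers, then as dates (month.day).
As decimals: 3.20 < 3.7. As dates: 3/20 is later than 3/7 (day 20 > day 7).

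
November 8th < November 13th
True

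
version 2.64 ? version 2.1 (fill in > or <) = >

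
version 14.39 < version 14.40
True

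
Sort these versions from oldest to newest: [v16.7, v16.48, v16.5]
[v16.5, v16.7, v16.48]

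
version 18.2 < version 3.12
False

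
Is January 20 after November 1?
No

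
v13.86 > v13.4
True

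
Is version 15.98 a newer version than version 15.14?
Yes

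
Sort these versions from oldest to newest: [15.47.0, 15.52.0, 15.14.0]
[15.14.0, 15.47.0, 15.52.0]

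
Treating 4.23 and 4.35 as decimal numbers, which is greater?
4.35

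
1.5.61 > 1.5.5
True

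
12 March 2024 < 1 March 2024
False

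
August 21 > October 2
False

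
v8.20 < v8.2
False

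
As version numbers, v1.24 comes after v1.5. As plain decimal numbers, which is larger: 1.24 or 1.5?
1.5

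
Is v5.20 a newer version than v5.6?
Yes. Version numbers are compared segment by segment as integers, not as decimals: minor version 20 > 6, so v5.20 > v5.6 (even though the decimal 5.20 < 5.6).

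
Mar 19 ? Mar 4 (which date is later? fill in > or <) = >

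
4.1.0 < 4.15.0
True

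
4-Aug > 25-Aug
False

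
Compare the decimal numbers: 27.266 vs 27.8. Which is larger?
27.8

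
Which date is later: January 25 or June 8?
June 8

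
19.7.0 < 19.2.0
False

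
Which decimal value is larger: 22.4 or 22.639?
22.639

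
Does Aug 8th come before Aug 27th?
Yes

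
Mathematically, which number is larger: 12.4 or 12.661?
12.661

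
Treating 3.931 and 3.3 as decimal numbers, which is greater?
3.931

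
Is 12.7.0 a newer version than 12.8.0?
No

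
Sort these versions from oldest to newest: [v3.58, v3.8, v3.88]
[v3.8, v3.58, v3.88]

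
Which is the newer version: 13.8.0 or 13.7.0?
13.8.0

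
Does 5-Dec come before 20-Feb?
No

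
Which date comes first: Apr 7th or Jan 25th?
Jan 25th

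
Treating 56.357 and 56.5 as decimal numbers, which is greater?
56.5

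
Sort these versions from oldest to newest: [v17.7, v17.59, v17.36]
[v17.7, v17.36, v17.59]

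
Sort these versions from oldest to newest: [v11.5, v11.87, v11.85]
[v11.5, v11.85, v11.87]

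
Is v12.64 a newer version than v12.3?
Yes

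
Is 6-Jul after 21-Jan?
Yes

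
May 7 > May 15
False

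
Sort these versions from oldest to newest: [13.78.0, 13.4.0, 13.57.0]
[13.4.0, 13.57.0, 13.78.0]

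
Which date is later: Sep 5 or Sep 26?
Sep 26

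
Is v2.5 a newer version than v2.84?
No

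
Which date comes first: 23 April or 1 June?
23 April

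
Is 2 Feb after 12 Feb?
No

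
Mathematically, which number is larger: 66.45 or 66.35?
66.45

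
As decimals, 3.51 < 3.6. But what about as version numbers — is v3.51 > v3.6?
True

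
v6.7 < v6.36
True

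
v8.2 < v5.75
False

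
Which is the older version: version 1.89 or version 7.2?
version 1.89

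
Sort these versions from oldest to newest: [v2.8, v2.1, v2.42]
[v2.1, v2.8, v2.42]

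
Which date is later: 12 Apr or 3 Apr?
12 Apr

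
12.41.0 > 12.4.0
True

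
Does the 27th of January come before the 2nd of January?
No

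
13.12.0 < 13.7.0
False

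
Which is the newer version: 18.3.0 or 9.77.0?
18.3.0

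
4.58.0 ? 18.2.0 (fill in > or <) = <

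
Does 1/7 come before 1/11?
Yes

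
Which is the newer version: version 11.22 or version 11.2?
version 11.22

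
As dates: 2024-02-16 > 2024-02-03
True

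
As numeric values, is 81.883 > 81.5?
True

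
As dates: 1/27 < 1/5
False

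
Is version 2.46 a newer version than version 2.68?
No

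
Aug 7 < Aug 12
True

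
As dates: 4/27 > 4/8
True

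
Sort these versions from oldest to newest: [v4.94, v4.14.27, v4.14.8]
[v4.14.8, v4.14.27, v4.94]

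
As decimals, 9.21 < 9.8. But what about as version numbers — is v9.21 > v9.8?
True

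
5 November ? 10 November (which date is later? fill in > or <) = <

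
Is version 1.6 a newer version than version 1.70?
No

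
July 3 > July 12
False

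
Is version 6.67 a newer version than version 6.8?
Yes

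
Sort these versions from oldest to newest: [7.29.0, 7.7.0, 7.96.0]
[7.7.0, 7.29.0, 7.96.0]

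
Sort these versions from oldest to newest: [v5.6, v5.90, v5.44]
[v5.6, v5.44, v5.90]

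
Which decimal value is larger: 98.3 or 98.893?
98.893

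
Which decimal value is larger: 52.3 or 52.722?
52.722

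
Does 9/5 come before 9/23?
Yes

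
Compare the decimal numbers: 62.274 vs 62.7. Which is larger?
62.7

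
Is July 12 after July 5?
Yes. Day 12 comes after day 5 in July — this is a date comparison, not a decimal one (the decimal 7.12 would be smaller than 7.5).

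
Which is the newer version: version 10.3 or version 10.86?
version 10.86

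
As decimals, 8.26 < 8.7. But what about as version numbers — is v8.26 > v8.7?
True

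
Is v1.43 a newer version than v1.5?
Yes. Version numbers are compared segment by segment as integers, not as decimals: minor version 43 > 5, so v1.43 > v1.5 (even though the decimal 1.43 < 1.5).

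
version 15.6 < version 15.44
True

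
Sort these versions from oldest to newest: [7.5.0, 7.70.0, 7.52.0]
[7.5.0, 7.52.0, 7.70.0]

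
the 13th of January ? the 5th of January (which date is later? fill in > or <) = >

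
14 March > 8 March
True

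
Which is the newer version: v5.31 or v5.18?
v5.31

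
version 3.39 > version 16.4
False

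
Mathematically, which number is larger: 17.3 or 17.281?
17.3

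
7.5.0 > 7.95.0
False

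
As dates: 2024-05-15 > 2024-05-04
True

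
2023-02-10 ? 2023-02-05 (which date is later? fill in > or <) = >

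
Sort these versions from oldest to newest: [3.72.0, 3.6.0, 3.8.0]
[3.6.0, 3.8.0, 3.72.0]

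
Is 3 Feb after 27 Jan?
Yes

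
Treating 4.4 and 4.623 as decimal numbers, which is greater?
4.623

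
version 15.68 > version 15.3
True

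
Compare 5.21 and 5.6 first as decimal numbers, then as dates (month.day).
As decimals: 5.21 < 5.6. As dates: 5/21 is later than 5/6 (day 21 > day 6).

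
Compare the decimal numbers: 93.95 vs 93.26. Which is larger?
93.95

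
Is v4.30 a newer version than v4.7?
Yes. Version numbers are compared segment by segment as integers, not as decimals: minor version 30 > 7, so v4.30 > v4.7 (even though the decimal 4.30 < 4.7).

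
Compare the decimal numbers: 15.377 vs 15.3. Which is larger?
15.377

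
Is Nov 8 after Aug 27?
Yes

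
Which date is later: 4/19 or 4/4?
4/19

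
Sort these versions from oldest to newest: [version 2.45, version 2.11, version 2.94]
[version 2.11, version 2.45, version 2.94]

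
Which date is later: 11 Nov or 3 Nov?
11 Nov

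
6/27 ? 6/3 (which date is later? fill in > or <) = >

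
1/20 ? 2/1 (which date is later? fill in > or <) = <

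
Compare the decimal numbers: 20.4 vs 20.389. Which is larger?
20.4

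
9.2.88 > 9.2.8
True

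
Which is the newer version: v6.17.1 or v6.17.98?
v6.17.98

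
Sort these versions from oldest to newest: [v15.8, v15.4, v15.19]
[v15.4, v15.8, v15.19]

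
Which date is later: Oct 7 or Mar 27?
Oct 7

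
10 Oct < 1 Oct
False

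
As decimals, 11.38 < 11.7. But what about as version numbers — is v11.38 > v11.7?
True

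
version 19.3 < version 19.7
True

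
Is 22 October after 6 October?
Yes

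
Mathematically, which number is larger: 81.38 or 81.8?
81.8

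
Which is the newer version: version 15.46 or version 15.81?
version 15.81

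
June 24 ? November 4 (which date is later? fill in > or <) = <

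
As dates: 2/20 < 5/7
True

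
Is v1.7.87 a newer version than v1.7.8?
Yes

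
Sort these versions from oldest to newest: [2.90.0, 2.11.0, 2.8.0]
[2.8.0, 2.11.0, 2.90.0]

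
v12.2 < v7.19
False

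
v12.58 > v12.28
True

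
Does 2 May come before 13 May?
Yes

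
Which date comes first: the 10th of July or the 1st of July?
the 1st of July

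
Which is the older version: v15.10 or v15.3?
v15.3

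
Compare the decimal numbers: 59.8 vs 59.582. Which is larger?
59.8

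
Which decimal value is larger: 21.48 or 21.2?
21.48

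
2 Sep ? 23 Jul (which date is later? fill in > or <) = >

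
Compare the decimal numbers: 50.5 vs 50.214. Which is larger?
50.5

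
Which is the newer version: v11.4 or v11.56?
v11.56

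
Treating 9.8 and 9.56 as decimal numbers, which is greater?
9.8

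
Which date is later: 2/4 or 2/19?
2/19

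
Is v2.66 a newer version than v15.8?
No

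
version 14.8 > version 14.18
False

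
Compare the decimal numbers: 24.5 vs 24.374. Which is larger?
24.5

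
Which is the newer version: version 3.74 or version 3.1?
version 3.74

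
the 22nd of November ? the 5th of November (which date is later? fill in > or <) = >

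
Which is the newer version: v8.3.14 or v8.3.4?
v8.3.14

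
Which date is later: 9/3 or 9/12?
9/12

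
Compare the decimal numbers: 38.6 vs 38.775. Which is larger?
38.775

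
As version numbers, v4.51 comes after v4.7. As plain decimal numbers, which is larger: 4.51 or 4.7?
4.7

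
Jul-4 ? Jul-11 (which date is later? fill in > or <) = <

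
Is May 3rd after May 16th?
No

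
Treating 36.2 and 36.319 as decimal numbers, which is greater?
36.319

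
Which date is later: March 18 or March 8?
March 18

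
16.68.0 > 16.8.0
True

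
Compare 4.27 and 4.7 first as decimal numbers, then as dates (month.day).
As decimals: 4.27 < 4.7. As dates: 4/27 is later than 4/7 (day 27 > day 7).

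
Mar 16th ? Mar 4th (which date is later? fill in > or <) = >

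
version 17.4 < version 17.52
True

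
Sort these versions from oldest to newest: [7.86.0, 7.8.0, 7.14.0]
[7.8.0, 7.14.0, 7.86.0]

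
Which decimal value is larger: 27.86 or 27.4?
27.86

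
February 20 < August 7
True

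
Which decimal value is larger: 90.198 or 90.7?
90.7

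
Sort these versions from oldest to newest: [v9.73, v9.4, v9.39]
[v9.4, v9.39, v9.73]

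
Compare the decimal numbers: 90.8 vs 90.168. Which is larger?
90.8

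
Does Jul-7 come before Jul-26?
Yes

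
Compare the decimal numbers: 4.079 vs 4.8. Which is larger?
4.8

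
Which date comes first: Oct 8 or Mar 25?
Mar 25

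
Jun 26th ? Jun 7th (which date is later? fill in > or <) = >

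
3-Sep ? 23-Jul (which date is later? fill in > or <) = >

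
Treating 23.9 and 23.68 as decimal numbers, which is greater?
23.9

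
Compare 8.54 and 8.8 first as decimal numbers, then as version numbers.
As decimals: 8.54 < 8.8. As versions: v8.54 > v8.8 (minor version 54 > 8).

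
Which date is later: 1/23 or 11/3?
11/3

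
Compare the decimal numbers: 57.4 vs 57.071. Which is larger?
57.4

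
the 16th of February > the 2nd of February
True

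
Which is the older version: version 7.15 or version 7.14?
version 7.14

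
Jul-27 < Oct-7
True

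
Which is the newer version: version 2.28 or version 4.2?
version 4.2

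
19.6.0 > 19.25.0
False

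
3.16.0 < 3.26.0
True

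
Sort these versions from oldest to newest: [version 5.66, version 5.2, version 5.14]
[version 5.2, version 5.14, version 5.66]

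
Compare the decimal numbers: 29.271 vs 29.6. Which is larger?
29.6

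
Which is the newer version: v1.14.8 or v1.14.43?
v1.14.43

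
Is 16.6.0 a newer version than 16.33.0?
No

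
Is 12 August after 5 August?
Yes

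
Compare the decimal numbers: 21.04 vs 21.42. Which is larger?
21.42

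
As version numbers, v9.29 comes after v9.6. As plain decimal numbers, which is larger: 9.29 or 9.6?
9.6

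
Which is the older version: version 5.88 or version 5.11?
version 5.11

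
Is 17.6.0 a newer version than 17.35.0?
No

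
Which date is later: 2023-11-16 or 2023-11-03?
2023-11-16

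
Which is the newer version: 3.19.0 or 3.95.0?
3.95.0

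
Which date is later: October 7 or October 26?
October 26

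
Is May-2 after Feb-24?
Yes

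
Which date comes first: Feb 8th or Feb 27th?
Feb 8th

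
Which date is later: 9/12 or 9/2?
9/12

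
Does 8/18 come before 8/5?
No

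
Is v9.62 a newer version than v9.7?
Yes. Version numbers are compared segment by segment as integers, not as decimals: minor version 62 > 7, so v9.62 > v9.7 (even though the decimal 9.62 < 9.7).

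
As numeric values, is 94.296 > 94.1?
True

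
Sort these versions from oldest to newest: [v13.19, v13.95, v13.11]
[v13.11, v13.19, v13.95]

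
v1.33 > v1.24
True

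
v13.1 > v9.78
True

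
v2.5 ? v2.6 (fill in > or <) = <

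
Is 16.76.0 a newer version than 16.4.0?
Yes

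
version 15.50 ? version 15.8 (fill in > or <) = >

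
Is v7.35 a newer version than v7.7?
Yes. Version numbers are compared segment by segment as integers, not as decimals: minor version 35 > 7, so v7.35 > v7.7 (even though the decimal 7.35 < 7.7).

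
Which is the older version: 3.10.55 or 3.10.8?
3.10.8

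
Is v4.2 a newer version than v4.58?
No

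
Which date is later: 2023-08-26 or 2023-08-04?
2023-08-26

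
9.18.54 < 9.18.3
False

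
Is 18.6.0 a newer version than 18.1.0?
Yes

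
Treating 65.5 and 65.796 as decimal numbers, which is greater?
65.796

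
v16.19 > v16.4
True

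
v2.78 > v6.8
False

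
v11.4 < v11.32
True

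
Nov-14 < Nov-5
False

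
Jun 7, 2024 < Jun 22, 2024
True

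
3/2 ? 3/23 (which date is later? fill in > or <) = <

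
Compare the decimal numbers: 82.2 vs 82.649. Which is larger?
82.649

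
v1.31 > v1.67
False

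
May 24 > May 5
True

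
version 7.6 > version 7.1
True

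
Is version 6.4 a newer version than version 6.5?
No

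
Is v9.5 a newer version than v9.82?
No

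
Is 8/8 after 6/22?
Yes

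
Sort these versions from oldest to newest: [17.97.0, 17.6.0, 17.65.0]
[17.6.0, 17.65.0, 17.97.0]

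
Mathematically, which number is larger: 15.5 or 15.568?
15.568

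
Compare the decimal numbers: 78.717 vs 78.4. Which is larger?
78.717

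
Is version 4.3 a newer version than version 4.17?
No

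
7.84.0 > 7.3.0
True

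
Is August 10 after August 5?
Yes. Day 10 comes after day 5 in August — this is a date comparison, not a decimal one (the decimal 8.10 would be smaller than 8.5).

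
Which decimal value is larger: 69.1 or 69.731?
69.731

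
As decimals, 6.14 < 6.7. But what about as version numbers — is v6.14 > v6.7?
True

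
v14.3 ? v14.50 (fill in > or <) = <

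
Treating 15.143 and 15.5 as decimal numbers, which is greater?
15.5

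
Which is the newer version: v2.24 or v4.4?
v4.4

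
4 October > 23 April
True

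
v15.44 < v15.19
False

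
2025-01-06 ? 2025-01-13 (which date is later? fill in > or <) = <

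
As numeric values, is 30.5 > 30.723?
False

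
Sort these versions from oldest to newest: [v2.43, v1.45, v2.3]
[v1.45, v2.3, v2.43]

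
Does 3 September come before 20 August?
No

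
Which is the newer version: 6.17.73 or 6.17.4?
6.17.73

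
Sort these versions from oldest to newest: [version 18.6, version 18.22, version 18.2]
[version 18.2, version 18.6, version 18.22]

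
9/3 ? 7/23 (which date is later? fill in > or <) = >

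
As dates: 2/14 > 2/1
True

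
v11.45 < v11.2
False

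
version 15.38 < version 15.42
True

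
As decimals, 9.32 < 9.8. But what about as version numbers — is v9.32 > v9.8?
True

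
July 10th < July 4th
False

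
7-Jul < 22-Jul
True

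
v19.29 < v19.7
False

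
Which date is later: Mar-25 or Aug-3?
Aug-3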